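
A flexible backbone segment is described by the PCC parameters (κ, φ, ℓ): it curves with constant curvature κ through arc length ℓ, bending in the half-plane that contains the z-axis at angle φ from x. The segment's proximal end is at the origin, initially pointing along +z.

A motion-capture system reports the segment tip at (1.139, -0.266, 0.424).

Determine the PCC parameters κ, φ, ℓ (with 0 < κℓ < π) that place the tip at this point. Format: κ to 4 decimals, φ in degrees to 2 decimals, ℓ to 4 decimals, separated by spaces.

ρ = √(x²+y²) = √(1.139² + -0.266²) = 1.16965
φ = atan2(y, x) mod 360° = atan2(-0.266, 1.139) = 346.8548°
|p|² = ρ² + z² = 1.16965² + 0.424² = 1.54785
κ = 2ρ / |p|² = 2×1.16965 / 1.54785 = 1.51132
θ = 2·atan2(ρ, z) = 2·atan2(1.16965, 0.424) = 2.44605 rad
ℓ = θ/κ = 2.44605/1.51132 = 1.61849

1.5113 346.85 1.6185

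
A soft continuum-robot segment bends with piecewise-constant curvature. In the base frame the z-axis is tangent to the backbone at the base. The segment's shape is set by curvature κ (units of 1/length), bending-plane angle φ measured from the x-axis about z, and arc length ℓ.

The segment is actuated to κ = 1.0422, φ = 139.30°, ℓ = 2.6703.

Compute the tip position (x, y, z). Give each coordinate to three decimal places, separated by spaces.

θ = κ·ℓ = 1.0422 × 2.6703 = 2.78299 rad
ρ = (1 − cos θ)/κ = (1 − -0.93639)/1.0422 = 1.85798
z = sin θ / κ = 0.35097/1.0422 = 0.33676
x = ρ cos φ = 1.85798 × cos(139.30°) = -1.40860
y = ρ sin φ = 1.85798 × sin(139.30°) = 1.21159

-1.409 1.212 0.337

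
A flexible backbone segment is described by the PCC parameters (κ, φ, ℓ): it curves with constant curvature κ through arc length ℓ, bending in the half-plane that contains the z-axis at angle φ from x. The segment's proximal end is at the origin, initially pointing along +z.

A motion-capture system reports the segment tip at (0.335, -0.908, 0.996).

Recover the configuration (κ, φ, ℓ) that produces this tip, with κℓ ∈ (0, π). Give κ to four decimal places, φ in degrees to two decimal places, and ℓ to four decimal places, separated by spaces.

ρ = √(x²+y²) = √(0.335² + -0.908²) = 0.96783
φ = atan2(y, x) mod 360° = atan2(-0.908, 0.335) = 290.2512°
|p|² = ρ² + z² = 0.96783² + 0.996² = 1.92870
κ = 2ρ / |p|² = 2×0.96783 / 1.92870 = 1.00360
θ = 2·atan2(ρ, z) = 2·atan2(0.96783, 0.996) = 1.54211 rad
ℓ = θ/κ = 1.54211/1.00360 = 1.53657

1.0036 290.25 1.5366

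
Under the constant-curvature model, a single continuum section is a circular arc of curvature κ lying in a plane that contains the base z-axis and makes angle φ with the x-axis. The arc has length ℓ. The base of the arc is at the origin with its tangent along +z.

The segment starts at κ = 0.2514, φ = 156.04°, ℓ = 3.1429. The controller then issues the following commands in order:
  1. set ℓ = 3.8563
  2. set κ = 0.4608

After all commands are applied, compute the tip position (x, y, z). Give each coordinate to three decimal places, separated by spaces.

-2.389 1.062 2.124

initial: κ=0.2514, φ=156.04°, ℓ=3.1429
cmd 1: set ℓ=3.8563 → (κ,φ,ℓ)=(0.2514,156.04°,3.8563) → tip=(-1.5785,0.7015,3.2800)
cmd 2: set κ=0.4608 → (κ,φ,ℓ)=(0.4608,156.04°,3.8563) → tip=(-2.3891,1.0617,2.1242)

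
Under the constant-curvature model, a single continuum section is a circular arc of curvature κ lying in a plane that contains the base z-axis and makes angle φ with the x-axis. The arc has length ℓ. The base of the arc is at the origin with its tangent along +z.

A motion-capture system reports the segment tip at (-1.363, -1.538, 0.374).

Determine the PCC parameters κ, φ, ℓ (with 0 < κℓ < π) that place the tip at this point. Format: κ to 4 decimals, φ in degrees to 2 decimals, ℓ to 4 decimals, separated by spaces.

ρ = √(x²+y²) = √(-1.363² + -1.538²) = 2.05505
φ = atan2(y, x) mod 360° = atan2(-1.538, -1.363) = 228.4521°
|p|² = ρ² + z² = 2.05505² + 0.374² = 4.36309
κ = 2ρ / |p|² = 2×2.05505 / 4.36309 = 0.94201
θ = 2·atan2(ρ, z) = 2·atan2(2.05505, 0.374) = 2.78155 rad
ℓ = θ/κ = 2.78155/0.94201 = 2.95277

0.9420 228.45 2.9528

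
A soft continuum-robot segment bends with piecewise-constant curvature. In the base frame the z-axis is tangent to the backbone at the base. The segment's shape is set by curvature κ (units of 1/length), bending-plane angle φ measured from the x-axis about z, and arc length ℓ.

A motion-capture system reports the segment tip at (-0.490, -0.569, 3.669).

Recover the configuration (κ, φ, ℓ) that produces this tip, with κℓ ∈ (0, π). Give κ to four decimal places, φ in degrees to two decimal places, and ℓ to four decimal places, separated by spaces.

0.1071 229.27 3.7706

ρ = √(x²+y²) = √(-0.490² + -0.569²) = 0.75091
φ = atan2(y, x) mod 360° = atan2(-0.569, -0.490) = 229.2663°
|p|² = ρ² + z² = 0.75091² + 3.669² = 14.02542
κ = 2ρ / |p|² = 2×0.75091 / 14.02542 = 0.10708
θ = 2·atan2(ρ, z) = 2·atan2(0.75091, 3.669) = 0.40375 rad
ℓ = θ/κ = 0.40375/0.10708 = 3.77061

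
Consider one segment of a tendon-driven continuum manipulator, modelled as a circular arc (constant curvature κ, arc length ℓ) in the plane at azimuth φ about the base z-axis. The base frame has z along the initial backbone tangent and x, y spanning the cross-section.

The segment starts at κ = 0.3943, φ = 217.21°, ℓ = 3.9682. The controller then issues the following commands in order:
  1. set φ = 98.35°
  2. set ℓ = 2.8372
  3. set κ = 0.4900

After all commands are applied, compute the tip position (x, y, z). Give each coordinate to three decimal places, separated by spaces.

-0.243 1.657 2.008

initial: κ=0.3943, φ=217.21°, ℓ=3.9682
cmd 1: set φ=98.35° → (κ,φ,ℓ)=(0.3943,98.35°,3.9682) → tip=(-0.3660,2.4939,2.5361)
cmd 2: set ℓ=2.8372 → (κ,φ,ℓ)=(0.3943,98.35°,2.8372) → tip=(-0.2074,1.4131,2.2814)
cmd 3: set κ=0.4900 → (κ,φ,ℓ)=(0.4900,98.35°,2.8372) → tip=(-0.2431,1.6566,2.0076)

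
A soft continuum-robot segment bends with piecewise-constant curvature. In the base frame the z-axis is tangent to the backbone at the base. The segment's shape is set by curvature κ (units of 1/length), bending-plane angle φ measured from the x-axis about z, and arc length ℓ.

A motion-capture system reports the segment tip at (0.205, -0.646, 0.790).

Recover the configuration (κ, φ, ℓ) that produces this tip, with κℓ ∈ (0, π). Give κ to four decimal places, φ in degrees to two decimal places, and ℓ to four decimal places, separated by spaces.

ρ = √(x²+y²) = √(0.205² + -0.646²) = 0.67775
φ = atan2(y, x) mod 360° = atan2(-0.646, 0.205) = 287.6062°
|p|² = ρ² + z² = 0.67775² + 0.790² = 1.08344
κ = 2ρ / |p|² = 2×0.67775 / 1.08344 = 1.25110
θ = 2·atan2(ρ, z) = 2·atan2(0.67775, 0.790) = 1.41813 rad
ℓ = θ/κ = 1.41813/1.25110 = 1.13351

1.2511 287.61 1.1335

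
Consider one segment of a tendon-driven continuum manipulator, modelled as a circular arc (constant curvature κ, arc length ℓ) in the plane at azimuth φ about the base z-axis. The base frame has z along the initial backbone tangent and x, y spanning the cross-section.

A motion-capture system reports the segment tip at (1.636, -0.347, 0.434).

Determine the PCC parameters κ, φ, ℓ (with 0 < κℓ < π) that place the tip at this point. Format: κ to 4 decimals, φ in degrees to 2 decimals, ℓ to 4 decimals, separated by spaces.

ρ = √(x²+y²) = √(1.636² + -0.347²) = 1.67239
φ = atan2(y, x) mod 360° = atan2(-0.347, 1.636) = 348.0249°
|p|² = ρ² + z² = 1.67239² + 0.434² = 2.98526
κ = 2ρ / |p|² = 2×1.67239 / 2.98526 = 1.12043
θ = 2·atan2(ρ, z) = 2·atan2(1.67239, 0.434) = 2.63378 rad
ℓ = θ/κ = 2.63378/1.12043 = 2.35068

1.1204 348.02 2.3507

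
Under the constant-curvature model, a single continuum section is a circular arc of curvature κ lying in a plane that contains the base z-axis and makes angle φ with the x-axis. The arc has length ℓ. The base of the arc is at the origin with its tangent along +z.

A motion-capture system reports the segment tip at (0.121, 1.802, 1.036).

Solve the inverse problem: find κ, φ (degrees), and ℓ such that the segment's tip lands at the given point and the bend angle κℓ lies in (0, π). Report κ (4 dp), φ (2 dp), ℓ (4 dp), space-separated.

ρ = √(x²+y²) = √(0.121² + 1.802²) = 1.80606
φ = atan2(y, x) mod 360° = atan2(1.802, 0.121) = 86.1585°
|p|² = ρ² + z² = 1.80606² + 1.036² = 4.33514
κ = 2ρ / |p|² = 2×1.80606 / 4.33514 = 0.83322
θ = 2·atan2(ρ, z) = 2·atan2(1.80606, 1.036) = 2.09999 rad
ℓ = θ/κ = 2.09999/0.83322 = 2.52034

0.8332 86.16 2.5203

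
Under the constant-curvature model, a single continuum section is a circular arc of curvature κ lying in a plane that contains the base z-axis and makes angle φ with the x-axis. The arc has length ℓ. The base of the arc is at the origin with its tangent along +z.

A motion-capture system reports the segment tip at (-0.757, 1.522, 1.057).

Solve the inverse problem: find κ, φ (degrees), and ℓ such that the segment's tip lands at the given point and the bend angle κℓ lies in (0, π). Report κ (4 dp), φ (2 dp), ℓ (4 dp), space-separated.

0.8485 116.44 2.3913

ρ = √(x²+y²) = √(-0.757² + 1.522²) = 1.69986
φ = atan2(y, x) mod 360° = atan2(1.522, -0.757) = 116.4445°
|p|² = ρ² + z² = 1.69986² + 1.057² = 4.00678
κ = 2ρ / |p|² = 2×1.69986 / 4.00678 = 0.84849
θ = 2·atan2(ρ, z) = 2·atan2(1.69986, 1.057) = 2.02898 rad
ℓ = θ/κ = 2.02898/0.84849 = 2.39128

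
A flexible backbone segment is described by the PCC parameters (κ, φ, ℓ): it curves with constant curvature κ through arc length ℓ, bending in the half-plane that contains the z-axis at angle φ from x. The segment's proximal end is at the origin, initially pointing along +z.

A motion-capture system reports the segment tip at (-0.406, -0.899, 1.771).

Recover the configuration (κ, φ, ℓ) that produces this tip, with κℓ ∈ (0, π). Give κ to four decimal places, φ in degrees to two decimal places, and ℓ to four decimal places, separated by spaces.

ρ = √(x²+y²) = √(-0.406² + -0.899²) = 0.98643
φ = atan2(y, x) mod 360° = atan2(-0.899, -0.406) = 245.6955°
|p|² = ρ² + z² = 0.98643² + 1.771² = 4.10948
κ = 2ρ / |p|² = 2×0.98643 / 4.10948 = 0.48007
θ = 2·atan2(ρ, z) = 2·atan2(0.98643, 1.771) = 1.01639 rad
ℓ = θ/κ = 1.01639/0.48007 = 2.11714

0.4801 245.70 2.1171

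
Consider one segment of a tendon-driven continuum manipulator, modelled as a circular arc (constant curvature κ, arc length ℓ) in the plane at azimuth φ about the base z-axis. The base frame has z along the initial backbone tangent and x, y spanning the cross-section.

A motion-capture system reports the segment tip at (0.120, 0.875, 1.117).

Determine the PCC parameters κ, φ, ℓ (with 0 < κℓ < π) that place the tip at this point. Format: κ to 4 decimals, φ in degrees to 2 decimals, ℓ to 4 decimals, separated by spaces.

0.8711 82.19 1.5360

ρ = √(x²+y²) = √(0.120² + 0.875²) = 0.88319
φ = atan2(y, x) mod 360° = atan2(0.875, 0.120) = 82.1910°
|p|² = ρ² + z² = 0.88319² + 1.117² = 2.02771
κ = 2ρ / |p|² = 2×0.88319 / 2.02771 = 0.87112
θ = 2·atan2(ρ, z) = 2·atan2(0.88319, 1.117) = 1.33806 rad
ℓ = θ/κ = 1.33806/0.87112 = 1.53603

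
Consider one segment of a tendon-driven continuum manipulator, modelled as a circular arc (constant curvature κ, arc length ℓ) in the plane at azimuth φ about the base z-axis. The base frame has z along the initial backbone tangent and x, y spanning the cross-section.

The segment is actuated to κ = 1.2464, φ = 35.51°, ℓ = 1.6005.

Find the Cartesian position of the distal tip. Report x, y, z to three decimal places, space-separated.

0.922 0.658 0.731

θ = κ·ℓ = 1.2464 × 1.6005 = 1.99486 rad
ρ = (1 − cos θ)/κ = (1 − -0.41147)/1.2464 = 1.13244
z = sin θ / κ = 0.91142/1.2464 = 0.73124
x = ρ cos φ = 1.13244 × cos(35.51°) = 0.92182
y = ρ sin φ = 1.13244 × sin(35.51°) = 0.65777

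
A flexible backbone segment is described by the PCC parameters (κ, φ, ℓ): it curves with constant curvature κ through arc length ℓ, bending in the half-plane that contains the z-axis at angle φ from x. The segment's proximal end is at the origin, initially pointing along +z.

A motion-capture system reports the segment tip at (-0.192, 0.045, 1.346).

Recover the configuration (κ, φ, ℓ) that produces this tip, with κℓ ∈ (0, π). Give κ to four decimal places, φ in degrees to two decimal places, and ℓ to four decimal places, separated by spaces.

ρ = √(x²+y²) = √(-0.192² + 0.045²) = 0.19720
φ = atan2(y, x) mod 360° = atan2(0.045, -0.192) = 166.8094°
|p|² = ρ² + z² = 0.19720² + 1.346² = 1.85061
κ = 2ρ / |p|² = 2×0.19720 / 1.85061 = 0.21312
θ = 2·atan2(ρ, z) = 2·atan2(0.19720, 1.346) = 0.29095 rad
ℓ = θ/κ = 0.29095/0.21312 = 1.36518

0.2131 166.81 1.3652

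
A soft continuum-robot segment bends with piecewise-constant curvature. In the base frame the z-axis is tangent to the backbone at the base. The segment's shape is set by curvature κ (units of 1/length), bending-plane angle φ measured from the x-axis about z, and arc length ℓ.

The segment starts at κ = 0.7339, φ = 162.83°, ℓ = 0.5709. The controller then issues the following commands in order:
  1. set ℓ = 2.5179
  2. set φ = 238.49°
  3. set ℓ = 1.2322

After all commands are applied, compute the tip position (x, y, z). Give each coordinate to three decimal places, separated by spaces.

initial: κ=0.7339, φ=162.83°, ℓ=0.5709
cmd 1: set ℓ=2.5179 → (κ,φ,ℓ)=(0.7339,162.83°,2.5179) → tip=(-1.6580,0.5123,1.3106)
cmd 2: set φ=238.49° → (κ,φ,ℓ)=(0.7339,238.49°,2.5179) → tip=(-0.9070,-1.4795,1.3106)
cmd 3: set ℓ=1.2322 → (κ,φ,ℓ)=(0.7339,238.49°,1.2322) → tip=(-0.2719,-0.4435,1.0710)

-0.272 -0.443 1.071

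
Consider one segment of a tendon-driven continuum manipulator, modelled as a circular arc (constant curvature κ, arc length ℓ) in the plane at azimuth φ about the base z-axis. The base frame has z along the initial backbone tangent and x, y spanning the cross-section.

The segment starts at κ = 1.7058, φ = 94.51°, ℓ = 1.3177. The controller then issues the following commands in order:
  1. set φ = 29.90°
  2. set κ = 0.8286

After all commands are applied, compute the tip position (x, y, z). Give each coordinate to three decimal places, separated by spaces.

0.564 0.324 1.071

initial: κ=1.7058, φ=94.51°, ℓ=1.3177
cmd 1: set φ=29.90° → (κ,φ,ℓ)=(1.7058,29.90°,1.3177) → tip=(0.8265,0.4753,0.4570)
cmd 2: set κ=0.8286 → (κ,φ,ℓ)=(0.8286,29.90°,1.3177) → tip=(0.5641,0.3244,1.0711)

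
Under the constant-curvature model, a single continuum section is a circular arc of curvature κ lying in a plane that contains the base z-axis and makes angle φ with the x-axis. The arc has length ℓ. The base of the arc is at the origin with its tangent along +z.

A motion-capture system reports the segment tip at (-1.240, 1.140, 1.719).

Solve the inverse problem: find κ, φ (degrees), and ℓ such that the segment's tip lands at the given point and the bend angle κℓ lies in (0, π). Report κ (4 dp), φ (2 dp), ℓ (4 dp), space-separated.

ρ = √(x²+y²) = √(-1.240² + 1.140²) = 1.68440
φ = atan2(y, x) mod 360° = atan2(1.140, -1.240) = 137.4060°
|p|² = ρ² + z² = 1.68440² + 1.719² = 5.79216
κ = 2ρ / |p|² = 2×1.68440 / 5.79216 = 0.58161
θ = 2·atan2(ρ, z) = 2·atan2(1.68440, 1.719) = 1.55046 rad
ℓ = θ/κ = 1.55046/0.58161 = 2.66580

0.5816 137.41 2.6658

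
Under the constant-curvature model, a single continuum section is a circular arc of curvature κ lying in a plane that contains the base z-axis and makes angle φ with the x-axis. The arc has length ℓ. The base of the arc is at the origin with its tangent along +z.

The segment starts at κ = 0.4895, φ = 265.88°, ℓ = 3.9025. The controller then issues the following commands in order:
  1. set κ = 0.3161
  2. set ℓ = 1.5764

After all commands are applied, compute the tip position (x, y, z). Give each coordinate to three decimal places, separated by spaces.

initial: κ=0.4895, φ=265.88°, ℓ=3.9025
cmd 1: set κ=0.3161 → (κ,φ,ℓ)=(0.3161,265.88°,3.9025) → tip=(-0.1521,-2.1114,2.9854)
cmd 2: set ℓ=1.5764 → (κ,φ,ℓ)=(0.3161,265.88°,1.5764) → tip=(-0.0276,-0.3837,1.5120)

-0.028 -0.384 1.512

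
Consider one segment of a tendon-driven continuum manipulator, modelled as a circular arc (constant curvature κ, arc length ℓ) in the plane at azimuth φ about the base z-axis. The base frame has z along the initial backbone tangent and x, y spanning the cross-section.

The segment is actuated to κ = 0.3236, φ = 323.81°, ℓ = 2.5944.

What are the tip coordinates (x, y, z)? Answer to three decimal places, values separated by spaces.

0.829 -0.606 2.300

θ = κ·ℓ = 0.3236 × 2.5944 = 0.83955 rad
ρ = (1 − cos θ)/κ = (1 − 0.66780)/0.3236 = 1.02658
z = sin θ / κ = 0.74434/0.3236 = 2.30019
x = ρ cos φ = 1.02658 × cos(323.81°) = 0.82851
y = ρ sin φ = 1.02658 × sin(323.81°) = -0.60616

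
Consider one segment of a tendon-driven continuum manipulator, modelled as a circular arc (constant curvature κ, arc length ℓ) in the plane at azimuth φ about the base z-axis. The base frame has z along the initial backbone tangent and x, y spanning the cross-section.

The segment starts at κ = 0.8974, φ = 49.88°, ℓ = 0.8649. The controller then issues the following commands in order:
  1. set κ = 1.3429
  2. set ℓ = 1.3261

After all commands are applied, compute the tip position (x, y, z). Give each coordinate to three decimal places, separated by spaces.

0.580 0.688 0.728

initial: κ=0.8974, φ=49.88°, ℓ=0.8649
cmd 1: set κ=1.3429 → (κ,φ,ℓ)=(1.3429,49.88°,0.8649) → tip=(0.2889,0.3428,0.6831)
cmd 2: set ℓ=1.3261 → (κ,φ,ℓ)=(1.3429,49.88°,1.3261) → tip=(0.5799,0.6882,0.7283)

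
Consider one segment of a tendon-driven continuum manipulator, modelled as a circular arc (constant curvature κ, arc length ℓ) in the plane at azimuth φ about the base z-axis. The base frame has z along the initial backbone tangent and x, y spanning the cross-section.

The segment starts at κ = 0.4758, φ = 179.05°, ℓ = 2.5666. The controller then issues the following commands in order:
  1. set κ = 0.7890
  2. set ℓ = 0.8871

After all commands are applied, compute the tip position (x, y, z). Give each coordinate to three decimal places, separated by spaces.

-0.298 0.005 0.816

initial: κ=0.4758, φ=179.05°, ℓ=2.5666
cmd 1: set κ=0.7890 → (κ,φ,ℓ)=(0.7890,179.05°,2.5666) → tip=(-1.8233,0.0302,1.1389)
cmd 2: set ℓ=0.8871 → (κ,φ,ℓ)=(0.7890,179.05°,0.8871) → tip=(-0.2979,0.0049,0.8164)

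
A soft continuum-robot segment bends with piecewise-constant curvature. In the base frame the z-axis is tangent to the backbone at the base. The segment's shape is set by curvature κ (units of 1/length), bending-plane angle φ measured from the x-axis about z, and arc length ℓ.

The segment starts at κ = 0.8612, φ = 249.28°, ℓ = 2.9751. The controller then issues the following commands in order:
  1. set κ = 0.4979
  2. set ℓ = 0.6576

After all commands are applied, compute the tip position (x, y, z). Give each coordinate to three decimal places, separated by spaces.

-0.038 -0.100 0.646

initial: κ=0.8612, φ=249.28°, ℓ=2.9751
cmd 1: set κ=0.4979 → (κ,φ,ℓ)=(0.4979,249.28°,2.9751) → tip=(-0.6471,-1.7106,2.0004)
cmd 2: set ℓ=0.6576 → (κ,φ,ℓ)=(0.4979,249.28°,0.6576) → tip=(-0.0377,-0.0998,0.6459)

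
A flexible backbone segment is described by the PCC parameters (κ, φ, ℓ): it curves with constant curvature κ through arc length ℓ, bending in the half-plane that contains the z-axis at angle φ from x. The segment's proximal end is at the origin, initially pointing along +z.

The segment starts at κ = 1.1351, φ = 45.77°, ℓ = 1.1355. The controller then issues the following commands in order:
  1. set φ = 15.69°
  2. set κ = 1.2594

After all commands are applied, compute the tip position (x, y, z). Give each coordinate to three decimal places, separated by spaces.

0.657 0.185 0.786

initial: κ=1.1351, φ=45.77°, ℓ=1.1355
cmd 1: set φ=15.69° → (κ,φ,ℓ)=(1.1351,15.69°,1.1355) → tip=(0.6122,0.1720,0.8462)
cmd 2: set κ=1.2594 → (κ,φ,ℓ)=(1.2594,15.69°,1.1355) → tip=(0.6572,0.1846,0.7862)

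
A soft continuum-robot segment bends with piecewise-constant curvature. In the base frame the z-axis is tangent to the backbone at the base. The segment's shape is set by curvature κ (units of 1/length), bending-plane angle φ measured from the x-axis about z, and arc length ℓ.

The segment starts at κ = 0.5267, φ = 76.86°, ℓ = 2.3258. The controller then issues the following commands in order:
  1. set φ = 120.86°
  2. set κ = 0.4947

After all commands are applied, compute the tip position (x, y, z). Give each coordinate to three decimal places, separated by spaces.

initial: κ=0.5267, φ=76.86°, ℓ=2.3258
cmd 1: set φ=120.86° → (κ,φ,ℓ)=(0.5267,120.86°,2.3258) → tip=(-0.6438,1.0774,1.7862)
cmd 2: set κ=0.4947 → (κ,φ,ℓ)=(0.4947,120.86°,2.3258) → tip=(-0.6139,1.0273,1.8456)

-0.614 1.027 1.846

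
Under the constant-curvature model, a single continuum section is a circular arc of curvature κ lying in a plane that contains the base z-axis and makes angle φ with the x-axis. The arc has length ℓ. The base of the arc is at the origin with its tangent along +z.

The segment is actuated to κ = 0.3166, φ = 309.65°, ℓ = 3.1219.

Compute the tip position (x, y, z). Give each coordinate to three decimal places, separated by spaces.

θ = κ·ℓ = 0.3166 × 3.1219 = 0.98839 rad
ρ = (1 − cos θ)/κ = (1 − 0.55003)/0.3166 = 1.42125
z = sin θ / κ = 0.83514/0.3166 = 2.63785
x = ρ cos φ = 1.42125 × cos(309.65°) = 0.90689
y = ρ sin φ = 1.42125 × sin(309.65°) = -1.09430

0.907 -1.094 2.638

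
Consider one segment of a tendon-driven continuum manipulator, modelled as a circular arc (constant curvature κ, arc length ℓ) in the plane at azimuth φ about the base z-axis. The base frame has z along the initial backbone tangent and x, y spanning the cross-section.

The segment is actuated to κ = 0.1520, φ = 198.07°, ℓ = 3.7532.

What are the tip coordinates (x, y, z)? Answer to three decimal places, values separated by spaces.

θ = κ·ℓ = 0.1520 × 3.7532 = 0.57049 rad
ρ = (1 − cos θ)/κ = (1 − 0.84164)/0.1520 = 1.04185
z = sin θ / κ = 0.54004/0.1520 = 3.55290
x = ρ cos φ = 1.04185 × cos(198.07°) = -0.99047
y = ρ sin φ = 1.04185 × sin(198.07°) = -0.32316

-0.990 -0.323 3.553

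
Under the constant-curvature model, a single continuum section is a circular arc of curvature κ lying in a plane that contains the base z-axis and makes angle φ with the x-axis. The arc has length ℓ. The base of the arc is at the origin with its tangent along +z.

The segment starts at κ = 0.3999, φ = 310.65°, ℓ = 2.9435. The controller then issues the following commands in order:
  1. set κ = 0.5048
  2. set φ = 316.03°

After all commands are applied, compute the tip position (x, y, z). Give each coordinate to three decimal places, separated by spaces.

initial: κ=0.3999, φ=310.65°, ℓ=2.9435
cmd 1: set κ=0.5048 → (κ,φ,ℓ)=(0.5048,310.65°,2.9435) → tip=(1.1810,-1.3755,1.9738)
cmd 2: set φ=316.03° → (κ,φ,ℓ)=(0.5048,316.03°,2.9435) → tip=(1.3048,-1.2587,1.9738)

1.305 -1.259 1.974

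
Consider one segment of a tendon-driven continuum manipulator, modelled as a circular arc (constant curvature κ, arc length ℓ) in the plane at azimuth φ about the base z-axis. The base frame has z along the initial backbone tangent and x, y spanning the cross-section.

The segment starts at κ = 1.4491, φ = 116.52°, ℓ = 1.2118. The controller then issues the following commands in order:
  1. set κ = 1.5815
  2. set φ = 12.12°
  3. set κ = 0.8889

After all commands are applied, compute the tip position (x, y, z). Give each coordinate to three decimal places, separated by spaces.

initial: κ=1.4491, φ=116.52°, ℓ=1.2118
cmd 1: set κ=1.5815 → (κ,φ,ℓ)=(1.5815,116.52°,1.2118) → tip=(-0.3780,0.7575,0.5949)
cmd 2: set φ=12.12° → (κ,φ,ℓ)=(1.5815,12.12°,1.2118) → tip=(0.8277,0.1777,0.5949)
cmd 3: set κ=0.8889 → (κ,φ,ℓ)=(0.8889,12.12°,1.2118) → tip=(0.5787,0.1243,0.9907)

0.579 0.124 0.991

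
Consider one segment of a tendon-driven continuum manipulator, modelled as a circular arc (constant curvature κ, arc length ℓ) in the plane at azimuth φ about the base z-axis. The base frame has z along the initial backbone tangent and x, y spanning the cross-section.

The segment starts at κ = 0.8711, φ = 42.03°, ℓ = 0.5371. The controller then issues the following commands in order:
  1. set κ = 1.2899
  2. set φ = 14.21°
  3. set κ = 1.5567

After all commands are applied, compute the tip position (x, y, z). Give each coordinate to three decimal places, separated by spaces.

0.205 0.052 0.477

initial: κ=0.8711, φ=42.03°, ℓ=0.5371
cmd 1: set κ=1.2899 → (κ,φ,ℓ)=(1.2899,42.03°,0.5371) → tip=(0.1328,0.1197,0.4952)
cmd 2: set φ=14.21° → (κ,φ,ℓ)=(1.2899,14.21°,0.5371) → tip=(0.1733,0.0439,0.4952)
cmd 3: set κ=1.5567 → (κ,φ,ℓ)=(1.5567,14.21°,0.5371) → tip=(0.2053,0.0520,0.4767)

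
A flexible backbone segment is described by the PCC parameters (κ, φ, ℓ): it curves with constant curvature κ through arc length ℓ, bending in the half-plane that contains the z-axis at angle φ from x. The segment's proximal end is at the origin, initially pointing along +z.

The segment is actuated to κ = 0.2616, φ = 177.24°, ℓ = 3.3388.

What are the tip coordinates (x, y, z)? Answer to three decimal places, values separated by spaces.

-1.366 0.066 2.930

θ = κ·ℓ = 0.2616 × 3.3388 = 0.87343 rad
ρ = (1 − cos θ)/κ = (1 − 0.64220)/0.2616 = 1.36773
z = sin θ / κ = 0.76654/0.2616 = 2.93018
x = ρ cos φ = 1.36773 × cos(177.24°) = -1.36615
y = ρ sin φ = 1.36773 × sin(177.24°) = 0.06586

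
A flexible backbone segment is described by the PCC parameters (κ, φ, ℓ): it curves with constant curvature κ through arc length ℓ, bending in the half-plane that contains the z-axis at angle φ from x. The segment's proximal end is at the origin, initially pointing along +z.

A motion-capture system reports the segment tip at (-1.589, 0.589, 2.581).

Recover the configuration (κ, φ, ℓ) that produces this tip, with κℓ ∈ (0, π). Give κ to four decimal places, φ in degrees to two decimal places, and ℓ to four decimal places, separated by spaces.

0.3555 159.66 3.2684

ρ = √(x²+y²) = √(-1.589² + 0.589²) = 1.69465
φ = atan2(y, x) mod 360° = atan2(0.589, -1.589) = 159.6616°
|p|² = ρ² + z² = 1.69465² + 2.581² = 9.53340
κ = 2ρ / |p|² = 2×1.69465 / 9.53340 = 0.35552
θ = 2·atan2(ρ, z) = 2·atan2(1.69465, 2.581) = 1.16198 rad
ℓ = θ/κ = 1.16198/0.35552 = 3.26842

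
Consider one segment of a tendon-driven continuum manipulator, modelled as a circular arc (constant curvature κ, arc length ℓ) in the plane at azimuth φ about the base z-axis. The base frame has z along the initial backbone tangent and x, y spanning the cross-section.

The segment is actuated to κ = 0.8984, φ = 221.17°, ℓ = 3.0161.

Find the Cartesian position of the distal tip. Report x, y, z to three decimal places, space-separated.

θ = κ·ℓ = 0.8984 × 3.0161 = 2.70966 rad
ρ = (1 − cos θ)/κ = (1 − -0.90816)/0.8984 = 2.12395
z = sin θ / κ = 0.41862/0.8984 = 0.46596
x = ρ cos φ = 2.12395 × cos(221.17°) = -1.59883
y = ρ sin φ = 2.12395 × sin(221.17°) = -1.39819

-1.599 -1.398 0.466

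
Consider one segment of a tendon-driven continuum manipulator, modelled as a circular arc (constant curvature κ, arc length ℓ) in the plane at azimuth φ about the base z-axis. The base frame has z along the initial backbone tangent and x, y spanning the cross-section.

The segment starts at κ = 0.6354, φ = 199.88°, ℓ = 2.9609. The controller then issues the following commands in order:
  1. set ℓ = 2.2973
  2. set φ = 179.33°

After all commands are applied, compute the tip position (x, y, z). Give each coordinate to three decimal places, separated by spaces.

-1.399 0.016 1.564

initial: κ=0.6354, φ=199.88°, ℓ=2.9609
cmd 1: set ℓ=2.2973 → (κ,φ,ℓ)=(0.6354,199.88°,2.2973) → tip=(-1.3159,-0.4758,1.5641)
cmd 2: set φ=179.33° → (κ,φ,ℓ)=(0.6354,179.33°,2.2973) → tip=(-1.3992,0.0164,1.5641)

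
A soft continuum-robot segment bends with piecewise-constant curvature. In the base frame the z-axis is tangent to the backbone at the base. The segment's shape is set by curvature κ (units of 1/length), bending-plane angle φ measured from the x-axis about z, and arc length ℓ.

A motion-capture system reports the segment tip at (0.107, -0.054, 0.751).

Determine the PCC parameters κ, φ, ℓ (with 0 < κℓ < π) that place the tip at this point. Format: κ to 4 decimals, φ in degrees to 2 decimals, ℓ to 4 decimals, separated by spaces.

0.4145 333.22 0.7637

ρ = √(x²+y²) = √(0.107² + -0.054²) = 0.11985
φ = atan2(y, x) mod 360° = atan2(-0.054, 0.107) = 333.2212°
|p|² = ρ² + z² = 0.11985² + 0.751² = 0.57837
κ = 2ρ / |p|² = 2×0.11985 / 0.57837 = 0.41446
θ = 2·atan2(ρ, z) = 2·atan2(0.11985, 0.751) = 0.31652 rad
ℓ = θ/κ = 0.31652/0.41446 = 0.76369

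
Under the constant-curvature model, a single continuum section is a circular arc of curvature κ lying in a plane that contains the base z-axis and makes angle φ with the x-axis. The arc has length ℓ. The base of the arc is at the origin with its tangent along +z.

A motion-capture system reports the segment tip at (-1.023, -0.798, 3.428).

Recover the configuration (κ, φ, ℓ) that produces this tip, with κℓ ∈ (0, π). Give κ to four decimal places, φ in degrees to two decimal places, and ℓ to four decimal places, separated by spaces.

0.1931 217.96 3.7465

ρ = √(x²+y²) = √(-1.023² + -0.798²) = 1.29743
φ = atan2(y, x) mod 360° = atan2(-0.798, -1.023) = 217.9563°
|p|² = ρ² + z² = 1.29743² + 3.428² = 13.43452
κ = 2ρ / |p|² = 2×1.29743 / 13.43452 = 0.19315
θ = 2·atan2(ρ, z) = 2·atan2(1.29743, 3.428) = 0.72364 rad
ℓ = θ/κ = 0.72364/0.19315 = 3.74652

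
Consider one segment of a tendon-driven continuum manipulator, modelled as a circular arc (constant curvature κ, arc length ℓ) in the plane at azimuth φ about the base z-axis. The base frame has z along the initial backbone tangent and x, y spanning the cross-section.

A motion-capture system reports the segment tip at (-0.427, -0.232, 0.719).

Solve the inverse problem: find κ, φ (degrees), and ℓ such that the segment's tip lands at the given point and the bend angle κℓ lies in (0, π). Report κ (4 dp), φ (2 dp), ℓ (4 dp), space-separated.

ρ = √(x²+y²) = √(-0.427² + -0.232²) = 0.48596
φ = atan2(y, x) mod 360° = atan2(-0.232, -0.427) = 208.5164°
|p|² = ρ² + z² = 0.48596² + 0.719² = 0.75311
κ = 2ρ / |p|² = 2×0.48596 / 0.75311 = 1.29052
θ = 2·atan2(ρ, z) = 2·atan2(0.48596, 0.719) = 1.18870 rad
ℓ = θ/κ = 1.18870/1.29052 = 0.92110

1.2905 208.52 0.9211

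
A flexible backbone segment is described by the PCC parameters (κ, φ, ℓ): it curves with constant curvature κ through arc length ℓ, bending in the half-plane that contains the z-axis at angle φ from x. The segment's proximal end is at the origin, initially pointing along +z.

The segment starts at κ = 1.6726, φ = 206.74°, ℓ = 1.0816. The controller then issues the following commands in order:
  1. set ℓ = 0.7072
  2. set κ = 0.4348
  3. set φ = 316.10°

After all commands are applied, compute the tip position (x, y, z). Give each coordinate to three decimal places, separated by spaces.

0.078 -0.075 0.696

initial: κ=1.6726, φ=206.74°, ℓ=1.0816
cmd 1: set ℓ=0.7072 → (κ,φ,ℓ)=(1.6726,206.74°,0.7072) → tip=(-0.3320,-0.1672,0.5534)
cmd 2: set κ=0.4348 → (κ,φ,ℓ)=(0.4348,206.74°,0.7072) → tip=(-0.0963,-0.0485,0.6961)
cmd 3: set φ=316.10° → (κ,φ,ℓ)=(0.4348,316.10°,0.7072) → tip=(0.0777,-0.0748,0.6961)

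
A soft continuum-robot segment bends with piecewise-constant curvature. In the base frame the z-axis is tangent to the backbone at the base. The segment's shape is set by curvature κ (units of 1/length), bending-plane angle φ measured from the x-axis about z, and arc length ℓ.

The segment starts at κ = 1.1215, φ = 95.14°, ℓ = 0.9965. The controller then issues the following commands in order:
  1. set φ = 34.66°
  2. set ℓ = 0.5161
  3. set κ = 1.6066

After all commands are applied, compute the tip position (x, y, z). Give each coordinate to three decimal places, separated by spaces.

initial: κ=1.1215, φ=95.14°, ℓ=0.9965
cmd 1: set φ=34.66° → (κ,φ,ℓ)=(1.1215,34.66°,0.9965) → tip=(0.4123,0.2851,0.8016)
cmd 2: set ℓ=0.5161 → (κ,φ,ℓ)=(1.1215,34.66°,0.5161) → tip=(0.1195,0.0826,0.4878)
cmd 3: set κ=1.6066 → (κ,φ,ℓ)=(1.6066,34.66°,0.5161) → tip=(0.1661,0.1149,0.4590)

0.166 0.115 0.459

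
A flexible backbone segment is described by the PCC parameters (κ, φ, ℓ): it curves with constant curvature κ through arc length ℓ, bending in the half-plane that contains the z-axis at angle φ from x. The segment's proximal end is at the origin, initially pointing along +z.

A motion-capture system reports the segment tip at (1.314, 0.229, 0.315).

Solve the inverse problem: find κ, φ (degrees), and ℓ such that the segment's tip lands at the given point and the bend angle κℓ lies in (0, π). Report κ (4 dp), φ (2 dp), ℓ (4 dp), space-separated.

1.4203 9.89 1.8854

ρ = √(x²+y²) = √(1.314² + 0.229²) = 1.33381
φ = atan2(y, x) mod 360° = atan2(0.229, 1.314) = 9.8860°
|p|² = ρ² + z² = 1.33381² + 0.315² = 1.87826
κ = 2ρ / |p|² = 2×1.33381 / 1.87826 = 1.42025
θ = 2·atan2(ρ, z) = 2·atan2(1.33381, 0.315) = 2.67776 rad
ℓ = θ/κ = 2.67776/1.42025 = 1.88541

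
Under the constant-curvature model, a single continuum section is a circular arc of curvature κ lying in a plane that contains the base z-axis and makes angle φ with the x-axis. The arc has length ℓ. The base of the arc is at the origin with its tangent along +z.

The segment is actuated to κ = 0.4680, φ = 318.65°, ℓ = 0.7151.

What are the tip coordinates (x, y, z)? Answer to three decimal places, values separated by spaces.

θ = κ·ℓ = 0.4680 × 0.7151 = 0.33467 rad
ρ = (1 − cos θ)/κ = (1 − 0.94452)/0.4680 = 0.11855
z = sin θ / κ = 0.32845/0.4680 = 0.70183
x = ρ cos φ = 0.11855 × cos(318.65°) = 0.08899
y = ρ sin φ = 0.11855 × sin(318.65°) = -0.07832

0.089 -0.078 0.702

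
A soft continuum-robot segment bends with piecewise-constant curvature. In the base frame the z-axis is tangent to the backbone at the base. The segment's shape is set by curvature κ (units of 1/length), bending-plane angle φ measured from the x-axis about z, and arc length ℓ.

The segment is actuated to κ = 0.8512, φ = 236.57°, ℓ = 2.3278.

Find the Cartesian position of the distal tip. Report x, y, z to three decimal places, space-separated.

θ = κ·ℓ = 0.8512 × 2.3278 = 1.98142 rad
ρ = (1 − cos θ)/κ = (1 − -0.39918)/0.8512 = 1.64378
z = sin θ / κ = 0.91687/0.8512 = 1.07715
x = ρ cos φ = 1.64378 × cos(236.57°) = -0.90559
y = ρ sin φ = 1.64378 × sin(236.57°) = -1.37183

-0.906 -1.372 1.077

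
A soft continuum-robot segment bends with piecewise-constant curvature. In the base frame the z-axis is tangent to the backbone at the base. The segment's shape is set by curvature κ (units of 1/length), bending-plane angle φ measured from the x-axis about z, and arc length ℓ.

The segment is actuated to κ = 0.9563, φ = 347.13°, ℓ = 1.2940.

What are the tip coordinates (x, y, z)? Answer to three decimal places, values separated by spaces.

θ = κ·ℓ = 0.9563 × 1.2940 = 1.23745 rad
ρ = (1 − cos θ)/κ = (1 − 0.32720)/0.9563 = 0.70354
z = sin θ / κ = 0.94495/0.9563 = 0.98813
x = ρ cos φ = 0.70354 × cos(347.13°) = 0.68587
y = ρ sin φ = 0.70354 × sin(347.13°) = -0.15671

0.686 -0.157 0.988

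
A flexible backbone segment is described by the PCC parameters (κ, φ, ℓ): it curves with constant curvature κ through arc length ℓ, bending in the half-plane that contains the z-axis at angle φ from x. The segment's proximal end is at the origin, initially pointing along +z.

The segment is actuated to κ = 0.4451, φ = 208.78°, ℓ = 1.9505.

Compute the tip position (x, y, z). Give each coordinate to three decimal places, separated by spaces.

-0.697 -0.383 1.715

θ = κ·ℓ = 0.4451 × 1.9505 = 0.86817 rad
ρ = (1 − cos θ)/κ = (1 − 0.64623)/0.4451 = 0.79482
z = sin θ / κ = 0.76315/0.4451 = 1.71455
x = ρ cos φ = 0.79482 × cos(208.78°) = -0.69664
y = ρ sin φ = 0.79482 × sin(208.78°) = -0.38266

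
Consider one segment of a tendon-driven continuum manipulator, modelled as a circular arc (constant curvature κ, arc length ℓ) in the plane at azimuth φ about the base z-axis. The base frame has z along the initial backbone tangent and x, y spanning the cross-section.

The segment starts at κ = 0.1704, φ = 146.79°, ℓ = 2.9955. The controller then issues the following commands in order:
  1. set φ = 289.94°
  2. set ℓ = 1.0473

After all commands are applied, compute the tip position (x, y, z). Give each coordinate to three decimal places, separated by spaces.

0.032 -0.088 1.042

initial: κ=0.1704, φ=146.79°, ℓ=2.9955
cmd 1: set φ=289.94° → (κ,φ,ℓ)=(0.1704,289.94°,2.9955) → tip=(0.2551,-0.7032,2.8671)
cmd 2: set ℓ=1.0473 → (κ,φ,ℓ)=(0.1704,289.94°,1.0473) → tip=(0.0318,-0.0876,1.0417)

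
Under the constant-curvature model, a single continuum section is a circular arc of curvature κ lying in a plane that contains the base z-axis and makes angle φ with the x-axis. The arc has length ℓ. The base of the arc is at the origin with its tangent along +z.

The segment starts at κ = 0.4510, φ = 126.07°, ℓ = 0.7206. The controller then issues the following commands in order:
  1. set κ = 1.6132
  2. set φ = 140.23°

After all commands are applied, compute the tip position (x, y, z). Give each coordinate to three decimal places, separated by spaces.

-0.287 0.239 0.569

initial: κ=0.4510, φ=126.07°, ℓ=0.7206
cmd 1: set κ=1.6132 → (κ,φ,ℓ)=(1.6132,126.07°,0.7206) → tip=(-0.2201,0.3021,0.5689)
cmd 2: set φ=140.23° → (κ,φ,ℓ)=(1.6132,140.23°,0.7206) → tip=(-0.2873,0.2391,0.5689)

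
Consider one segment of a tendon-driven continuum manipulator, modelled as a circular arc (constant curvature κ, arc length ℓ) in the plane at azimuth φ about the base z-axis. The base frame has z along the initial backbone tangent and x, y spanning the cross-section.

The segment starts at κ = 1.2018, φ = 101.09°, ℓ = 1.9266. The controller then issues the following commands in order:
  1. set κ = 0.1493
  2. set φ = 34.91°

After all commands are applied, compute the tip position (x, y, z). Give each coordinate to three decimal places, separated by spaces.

0.226 0.157 1.900

initial: κ=1.2018, φ=101.09°, ℓ=1.9266
cmd 1: set κ=0.1493 → (κ,φ,ℓ)=(0.1493,101.09°,1.9266) → tip=(-0.0529,0.2700,1.9001)
cmd 2: set φ=34.91° → (κ,φ,ℓ)=(0.1493,34.91°,1.9266) → tip=(0.2257,0.1575,1.9001)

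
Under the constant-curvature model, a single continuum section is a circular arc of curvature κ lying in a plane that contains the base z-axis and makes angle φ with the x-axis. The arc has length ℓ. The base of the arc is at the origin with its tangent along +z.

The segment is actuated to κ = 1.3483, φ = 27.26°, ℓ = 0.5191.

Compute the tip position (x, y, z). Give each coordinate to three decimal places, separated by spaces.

θ = κ·ℓ = 1.3483 × 0.5191 = 0.69990 rad
ρ = (1 − cos θ)/κ = (1 − 0.76490)/1.3483 = 0.17436
z = sin θ / κ = 0.64414/1.3483 = 0.47774
x = ρ cos φ = 0.17436 × cos(27.26°) = 0.15500
y = ρ sin φ = 0.17436 × sin(27.26°) = 0.07986

0.155 0.080 0.478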